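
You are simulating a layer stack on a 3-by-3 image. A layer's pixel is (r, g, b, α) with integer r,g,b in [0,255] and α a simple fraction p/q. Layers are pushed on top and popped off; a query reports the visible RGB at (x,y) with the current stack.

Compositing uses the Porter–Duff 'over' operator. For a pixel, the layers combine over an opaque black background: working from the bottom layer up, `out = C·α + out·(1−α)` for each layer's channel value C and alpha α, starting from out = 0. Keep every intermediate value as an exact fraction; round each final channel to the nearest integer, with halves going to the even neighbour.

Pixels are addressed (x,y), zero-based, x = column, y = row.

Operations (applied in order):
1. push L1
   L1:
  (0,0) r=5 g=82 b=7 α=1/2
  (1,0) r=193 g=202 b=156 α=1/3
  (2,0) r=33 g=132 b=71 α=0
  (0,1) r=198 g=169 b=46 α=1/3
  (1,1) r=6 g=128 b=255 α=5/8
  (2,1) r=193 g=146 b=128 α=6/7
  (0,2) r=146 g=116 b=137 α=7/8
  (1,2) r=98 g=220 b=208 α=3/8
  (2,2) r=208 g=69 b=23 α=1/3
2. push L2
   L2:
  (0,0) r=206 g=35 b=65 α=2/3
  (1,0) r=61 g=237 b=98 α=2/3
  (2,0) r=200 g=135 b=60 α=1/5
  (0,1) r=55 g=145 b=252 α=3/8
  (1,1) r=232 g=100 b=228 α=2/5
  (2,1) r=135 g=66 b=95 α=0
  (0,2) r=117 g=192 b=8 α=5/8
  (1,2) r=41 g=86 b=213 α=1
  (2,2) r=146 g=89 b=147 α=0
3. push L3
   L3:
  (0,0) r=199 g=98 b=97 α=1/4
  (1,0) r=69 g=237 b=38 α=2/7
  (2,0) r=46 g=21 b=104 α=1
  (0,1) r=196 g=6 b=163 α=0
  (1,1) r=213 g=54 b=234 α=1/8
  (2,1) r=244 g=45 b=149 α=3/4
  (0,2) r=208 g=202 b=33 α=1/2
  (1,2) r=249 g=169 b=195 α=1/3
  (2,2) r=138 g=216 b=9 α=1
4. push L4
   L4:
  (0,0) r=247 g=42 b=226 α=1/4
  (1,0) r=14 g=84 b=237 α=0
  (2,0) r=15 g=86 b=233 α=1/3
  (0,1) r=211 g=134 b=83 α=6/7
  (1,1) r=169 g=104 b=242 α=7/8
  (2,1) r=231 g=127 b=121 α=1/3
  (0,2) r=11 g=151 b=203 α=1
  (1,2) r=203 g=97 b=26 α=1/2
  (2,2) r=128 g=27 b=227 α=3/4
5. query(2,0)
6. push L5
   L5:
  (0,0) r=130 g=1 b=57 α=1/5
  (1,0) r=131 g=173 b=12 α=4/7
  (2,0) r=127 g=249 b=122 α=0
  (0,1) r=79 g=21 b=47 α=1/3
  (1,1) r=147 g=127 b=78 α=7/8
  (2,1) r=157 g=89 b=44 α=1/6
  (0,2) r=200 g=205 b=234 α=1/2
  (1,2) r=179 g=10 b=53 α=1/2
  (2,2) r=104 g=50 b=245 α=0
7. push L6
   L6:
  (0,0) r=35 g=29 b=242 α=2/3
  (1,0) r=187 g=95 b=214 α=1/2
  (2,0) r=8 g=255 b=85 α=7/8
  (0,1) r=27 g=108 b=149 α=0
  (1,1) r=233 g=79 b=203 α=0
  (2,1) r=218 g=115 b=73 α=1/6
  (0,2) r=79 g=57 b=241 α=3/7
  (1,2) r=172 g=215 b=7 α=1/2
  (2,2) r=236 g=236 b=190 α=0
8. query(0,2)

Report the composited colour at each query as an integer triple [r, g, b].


(2,0) stack=L1,L2,L3,L4; from [0,0,0]:
+L1 (α=0) → [0, 0, 0]
+L2 (α=1/5) → [40, 27, 12]
+L3 (α=1) → [46, 21, 104]
+L4 (α=1/3) → [107/3, 128/3, 147]
= [36, 43, 147]

(0,2) stack=L1,L2,L3,L4,L5,L6; from [0,0,0]:
after L1 α=7/8: [511/4, 203/2, 959/8]
after L2 α=5/8: [3873/32, 2529/16, 3197/64]
after L3 α=1/2: [10529/64, 5761/32, 5309/128]
after L4 α=1: [11, 151, 203]
after L5 α=1/2: [211/2, 178, 437/2]
after L6 α=3/7: [659/7, 883/7, 1597/7]
= [94, 126, 228]


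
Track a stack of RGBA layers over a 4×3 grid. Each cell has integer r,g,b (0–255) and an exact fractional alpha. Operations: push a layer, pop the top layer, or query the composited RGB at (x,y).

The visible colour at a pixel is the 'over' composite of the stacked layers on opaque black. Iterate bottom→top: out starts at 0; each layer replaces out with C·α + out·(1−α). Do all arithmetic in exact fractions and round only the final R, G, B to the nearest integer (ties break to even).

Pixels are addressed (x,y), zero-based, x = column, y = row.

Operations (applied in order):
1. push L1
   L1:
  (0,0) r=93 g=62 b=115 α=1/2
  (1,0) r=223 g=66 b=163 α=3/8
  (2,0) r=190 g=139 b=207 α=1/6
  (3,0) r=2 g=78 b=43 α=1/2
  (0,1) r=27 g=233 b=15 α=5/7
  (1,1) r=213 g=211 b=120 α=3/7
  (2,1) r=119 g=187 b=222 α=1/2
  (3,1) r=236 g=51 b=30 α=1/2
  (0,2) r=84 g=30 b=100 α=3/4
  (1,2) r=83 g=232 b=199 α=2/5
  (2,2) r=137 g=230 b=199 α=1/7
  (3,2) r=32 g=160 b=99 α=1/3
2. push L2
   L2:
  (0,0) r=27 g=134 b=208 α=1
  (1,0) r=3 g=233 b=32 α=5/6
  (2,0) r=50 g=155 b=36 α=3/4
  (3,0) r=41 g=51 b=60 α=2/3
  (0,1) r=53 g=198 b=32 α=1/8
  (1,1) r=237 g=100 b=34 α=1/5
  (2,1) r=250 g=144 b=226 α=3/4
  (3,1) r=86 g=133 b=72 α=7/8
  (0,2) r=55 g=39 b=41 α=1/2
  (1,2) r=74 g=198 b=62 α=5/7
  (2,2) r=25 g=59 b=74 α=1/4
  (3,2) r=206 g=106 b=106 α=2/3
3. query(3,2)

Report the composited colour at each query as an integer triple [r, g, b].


(3,2) stack=L1,L2; from [0,0,0]:
+L1 (α=1/3) → [32/3, 160/3, 33]
+L2 (α=2/3) → [1268/9, 796/9, 245/3]
= [141, 88, 82]


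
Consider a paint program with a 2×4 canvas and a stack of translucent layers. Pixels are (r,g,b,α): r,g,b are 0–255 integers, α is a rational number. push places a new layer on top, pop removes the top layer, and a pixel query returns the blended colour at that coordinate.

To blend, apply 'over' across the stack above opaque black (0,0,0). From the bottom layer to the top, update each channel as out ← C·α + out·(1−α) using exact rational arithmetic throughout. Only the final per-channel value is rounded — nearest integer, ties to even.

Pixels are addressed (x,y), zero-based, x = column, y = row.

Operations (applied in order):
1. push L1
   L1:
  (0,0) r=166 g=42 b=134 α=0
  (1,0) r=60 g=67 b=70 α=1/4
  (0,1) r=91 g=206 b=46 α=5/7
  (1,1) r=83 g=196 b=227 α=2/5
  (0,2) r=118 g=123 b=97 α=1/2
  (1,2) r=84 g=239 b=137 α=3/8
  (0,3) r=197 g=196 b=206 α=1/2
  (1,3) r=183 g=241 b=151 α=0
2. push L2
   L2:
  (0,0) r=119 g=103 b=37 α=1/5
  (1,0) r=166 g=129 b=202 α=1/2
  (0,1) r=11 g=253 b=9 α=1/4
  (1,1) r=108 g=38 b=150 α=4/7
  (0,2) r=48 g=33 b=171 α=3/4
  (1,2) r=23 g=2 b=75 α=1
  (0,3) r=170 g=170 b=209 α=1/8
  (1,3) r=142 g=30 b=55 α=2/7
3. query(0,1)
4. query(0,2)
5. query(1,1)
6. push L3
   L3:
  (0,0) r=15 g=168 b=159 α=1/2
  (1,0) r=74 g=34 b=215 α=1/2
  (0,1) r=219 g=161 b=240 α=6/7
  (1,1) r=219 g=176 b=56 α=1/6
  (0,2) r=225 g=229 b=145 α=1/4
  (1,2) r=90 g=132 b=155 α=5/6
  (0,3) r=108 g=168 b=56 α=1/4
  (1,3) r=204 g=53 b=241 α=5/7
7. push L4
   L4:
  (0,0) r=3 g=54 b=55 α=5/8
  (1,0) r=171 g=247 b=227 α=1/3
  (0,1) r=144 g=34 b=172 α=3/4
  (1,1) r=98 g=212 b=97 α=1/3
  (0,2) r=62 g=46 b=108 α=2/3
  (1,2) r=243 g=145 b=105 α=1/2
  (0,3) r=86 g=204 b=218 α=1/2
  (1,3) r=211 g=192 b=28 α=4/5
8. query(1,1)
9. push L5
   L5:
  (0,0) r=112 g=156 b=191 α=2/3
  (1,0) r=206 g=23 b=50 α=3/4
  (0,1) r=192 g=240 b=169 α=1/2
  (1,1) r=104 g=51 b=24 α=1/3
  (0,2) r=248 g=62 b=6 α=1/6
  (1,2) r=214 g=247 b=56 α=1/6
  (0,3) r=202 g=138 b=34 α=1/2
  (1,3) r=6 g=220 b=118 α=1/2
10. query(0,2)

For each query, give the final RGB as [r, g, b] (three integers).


at x=0,y=1 over L1,L2:
L1 α=5/7: [65, 1030/7, 230/7]
L2 α=1/4: [103/2, 4861/28, 753/28]
→ [52, 174, 27]

query (0,2) [L1,L2] — begin 0,0,0
L1 α=1/2: [59, 123/2, 97/2]
L2 α=3/4: [203/4, 321/8, 1123/8]
→ [51, 40, 140]

query (1,1) [L1,L2] — begin 0,0,0
+L1 (α=2/5) → [166/5, 392/5, 454/5]
+L2 (α=4/7) → [2658/35, 1936/35, 4362/35]
= [76, 55, 125]

query (1,1) [L1,L2,L3,L4] — begin 0,0,0
after L1 α=2/5: [166/5, 392/5, 454/5]
after L2 α=4/7: [2658/35, 1936/35, 4362/35]
after L3 α=1/6: [1397/14, 528/7, 2377/21]
after L4 α=1/3: [2083/21, 2540/21, 6791/63]
= [99, 121, 108]

(0,2) stack=L1,L2,L3,L4,L5; from [0,0,0]:
+L1 (α=1/2) → [59, 123/2, 97/2]
+L2 (α=3/4) → [203/4, 321/8, 1123/8]
+L3 (α=1/4) → [1509/16, 2795/32, 4529/32]
+L4 (α=2/3) → [3493/48, 1913/32, 11441/96]
+L5 (α=1/6) → [29369/288, 11549/192, 57781/576]
rounded: [102, 60, 100]


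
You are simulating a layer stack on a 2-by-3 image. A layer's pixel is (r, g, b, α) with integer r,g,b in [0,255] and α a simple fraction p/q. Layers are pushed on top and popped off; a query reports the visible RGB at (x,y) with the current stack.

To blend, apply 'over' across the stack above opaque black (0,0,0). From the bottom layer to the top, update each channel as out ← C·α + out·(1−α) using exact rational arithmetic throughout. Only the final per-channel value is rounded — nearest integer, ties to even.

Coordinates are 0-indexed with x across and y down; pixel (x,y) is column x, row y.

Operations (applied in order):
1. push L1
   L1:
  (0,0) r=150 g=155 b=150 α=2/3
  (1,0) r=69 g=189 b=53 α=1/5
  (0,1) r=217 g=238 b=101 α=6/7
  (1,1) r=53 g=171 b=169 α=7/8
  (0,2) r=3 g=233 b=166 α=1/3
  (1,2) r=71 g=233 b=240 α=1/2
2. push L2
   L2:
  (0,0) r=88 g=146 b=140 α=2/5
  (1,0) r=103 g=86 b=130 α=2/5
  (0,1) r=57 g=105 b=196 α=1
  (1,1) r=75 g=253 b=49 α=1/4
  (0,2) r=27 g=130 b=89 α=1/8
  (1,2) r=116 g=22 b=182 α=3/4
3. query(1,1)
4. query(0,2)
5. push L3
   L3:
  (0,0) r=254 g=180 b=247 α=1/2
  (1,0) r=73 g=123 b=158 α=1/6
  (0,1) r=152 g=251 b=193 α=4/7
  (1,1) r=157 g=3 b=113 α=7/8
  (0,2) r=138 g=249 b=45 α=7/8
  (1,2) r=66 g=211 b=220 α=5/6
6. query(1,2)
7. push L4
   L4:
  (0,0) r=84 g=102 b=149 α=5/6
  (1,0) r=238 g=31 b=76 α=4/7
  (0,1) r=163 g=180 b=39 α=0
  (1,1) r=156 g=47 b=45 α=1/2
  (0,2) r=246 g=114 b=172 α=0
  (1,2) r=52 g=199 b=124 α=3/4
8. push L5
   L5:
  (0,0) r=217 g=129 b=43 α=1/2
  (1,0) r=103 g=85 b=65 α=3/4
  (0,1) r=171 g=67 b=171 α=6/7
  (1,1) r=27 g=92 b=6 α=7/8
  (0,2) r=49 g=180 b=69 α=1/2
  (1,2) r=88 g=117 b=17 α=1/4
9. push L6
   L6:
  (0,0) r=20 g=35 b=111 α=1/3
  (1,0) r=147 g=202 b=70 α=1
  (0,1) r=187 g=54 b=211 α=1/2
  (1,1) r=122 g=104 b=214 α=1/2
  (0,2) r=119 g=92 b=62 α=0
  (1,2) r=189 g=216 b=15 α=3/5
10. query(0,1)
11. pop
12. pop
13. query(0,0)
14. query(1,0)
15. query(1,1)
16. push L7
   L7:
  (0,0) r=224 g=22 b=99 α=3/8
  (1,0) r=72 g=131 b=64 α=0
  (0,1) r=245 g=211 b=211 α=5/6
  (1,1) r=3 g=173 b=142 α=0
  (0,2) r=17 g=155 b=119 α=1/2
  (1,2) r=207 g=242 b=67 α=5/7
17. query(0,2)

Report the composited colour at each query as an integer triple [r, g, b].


(1,1) stack=L1,L2; from [0,0,0]:
L1 α=7/8: [371/8, 1197/8, 1183/8]
L2 α=1/4: [1713/32, 5615/32, 3941/32]
= [54, 175, 123]

at x=0,y=2 over L1,L2:
L1 α=1/3: [1, 233/3, 166/3]
L2 α=1/8: [17/4, 2021/24, 1429/24]
rounded: [4, 84, 60]

query (1,2) [L1,L2,L3] — begin 0,0,0
L1 α=1/2: [71/2, 233/2, 120]
L2 α=3/4: [767/8, 365/8, 333/2]
L3 α=5/6: [3407/48, 2935/16, 2533/12]
→ [71, 183, 211]

query (0,1) [L1,L2,L3,L4,L5,L6] — begin 0,0,0
L1 α=6/7: [186, 204, 606/7]
L2 α=1: [57, 105, 196]
L3 α=4/7: [779/7, 1319/7, 1360/7]
L4 α=0: [779/7, 1319/7, 1360/7]
L5 α=6/7: [7961/49, 4133/49, 8542/49]
L6 α=1/2: [8562/49, 6779/98, 18881/98]
rounded: [175, 69, 193]

query (0,0) [L1,L2,L3,L4] — begin 0,0,0
L1 α=2/3: [100, 310/3, 100]
L2 α=2/5: [476/5, 602/5, 116]
L3 α=1/2: [873/5, 751/5, 363/2]
L4 α=5/6: [991/10, 3301/30, 1853/12]
rounded: [99, 110, 154]

query (1,0) [L1,L2,L3,L4] — begin 0,0,0
after L1 α=1/5: [69/5, 189/5, 53/5]
after L2 α=2/5: [1237/25, 1427/25, 1459/25]
after L3 α=1/6: [267/5, 1021/15, 2249/30]
after L4 α=4/7: [5561/35, 1641/35, 5289/70]
= [159, 47, 76]

(1,1) stack=L1,L2,L3,L4; from [0,0,0]:
after L1 α=7/8: [371/8, 1197/8, 1183/8]
after L2 α=1/4: [1713/32, 5615/32, 3941/32]
after L3 α=7/8: [36881/256, 6287/256, 29253/256]
after L4 α=1/2: [76817/512, 18319/512, 40773/512]
rounded: [150, 36, 80]

query (0,2) [L1,L2,L3,L4,L7] — begin 0,0,0
after L1 α=1/3: [1, 233/3, 166/3]
after L2 α=1/8: [17/4, 2021/24, 1429/24]
after L3 α=7/8: [3881/32, 43853/192, 8989/192]
after L4 α=0: [3881/32, 43853/192, 8989/192]
after L7 α=1/2: [4425/64, 73613/384, 31837/384]
rounded: [69, 192, 83]


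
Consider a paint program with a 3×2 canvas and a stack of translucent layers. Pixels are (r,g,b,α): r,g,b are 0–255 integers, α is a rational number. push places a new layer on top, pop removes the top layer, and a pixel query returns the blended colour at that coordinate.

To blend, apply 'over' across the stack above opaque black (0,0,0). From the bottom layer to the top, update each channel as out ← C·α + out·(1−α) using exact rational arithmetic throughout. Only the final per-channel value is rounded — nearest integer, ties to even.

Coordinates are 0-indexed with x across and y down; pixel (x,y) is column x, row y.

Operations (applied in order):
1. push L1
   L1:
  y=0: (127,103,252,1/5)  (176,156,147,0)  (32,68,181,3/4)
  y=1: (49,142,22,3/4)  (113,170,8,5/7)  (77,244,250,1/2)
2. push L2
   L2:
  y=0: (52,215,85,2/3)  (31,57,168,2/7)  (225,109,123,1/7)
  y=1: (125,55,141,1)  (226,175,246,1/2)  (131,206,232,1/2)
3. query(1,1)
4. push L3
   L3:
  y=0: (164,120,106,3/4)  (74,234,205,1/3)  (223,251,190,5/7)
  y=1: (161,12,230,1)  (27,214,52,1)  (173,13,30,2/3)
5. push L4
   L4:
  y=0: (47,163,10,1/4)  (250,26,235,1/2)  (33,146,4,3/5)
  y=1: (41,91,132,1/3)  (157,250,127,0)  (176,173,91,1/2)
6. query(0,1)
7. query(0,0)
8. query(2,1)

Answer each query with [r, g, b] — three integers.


at x=1,y=1 over L1,L2:
after L1 α=5/7: [565/7, 850/7, 40/7]
after L2 α=1/2: [2147/14, 2075/14, 881/7]
rounded: [153, 148, 126]

(0,1) stack=L1,L2,L3,L4; from [0,0,0]:
after L1 α=3/4: [147/4, 213/2, 33/2]
after L2 α=1: [125, 55, 141]
after L3 α=1: [161, 12, 230]
after L4 α=1/3: [121, 115/3, 592/3]
= [121, 38, 197]

at x=0,y=0 over L1,L2,L3,L4:
+L1 (α=1/5) → [127/5, 103/5, 252/5]
+L2 (α=2/3) → [647/15, 751/5, 1102/15]
+L3 (α=3/4) → [8027/60, 2551/20, 1468/15]
+L4 (α=1/4) → [8967/80, 10913/80, 759/10]
rounded: [112, 136, 76]

query (2,1) [L1,L2,L3,L4] — begin 0,0,0
after L1 α=1/2: [77/2, 122, 125]
after L2 α=1/2: [339/4, 164, 357/2]
after L3 α=2/3: [1723/12, 190/3, 159/2]
after L4 α=1/2: [3835/24, 709/6, 341/4]
→ [160, 118, 85]


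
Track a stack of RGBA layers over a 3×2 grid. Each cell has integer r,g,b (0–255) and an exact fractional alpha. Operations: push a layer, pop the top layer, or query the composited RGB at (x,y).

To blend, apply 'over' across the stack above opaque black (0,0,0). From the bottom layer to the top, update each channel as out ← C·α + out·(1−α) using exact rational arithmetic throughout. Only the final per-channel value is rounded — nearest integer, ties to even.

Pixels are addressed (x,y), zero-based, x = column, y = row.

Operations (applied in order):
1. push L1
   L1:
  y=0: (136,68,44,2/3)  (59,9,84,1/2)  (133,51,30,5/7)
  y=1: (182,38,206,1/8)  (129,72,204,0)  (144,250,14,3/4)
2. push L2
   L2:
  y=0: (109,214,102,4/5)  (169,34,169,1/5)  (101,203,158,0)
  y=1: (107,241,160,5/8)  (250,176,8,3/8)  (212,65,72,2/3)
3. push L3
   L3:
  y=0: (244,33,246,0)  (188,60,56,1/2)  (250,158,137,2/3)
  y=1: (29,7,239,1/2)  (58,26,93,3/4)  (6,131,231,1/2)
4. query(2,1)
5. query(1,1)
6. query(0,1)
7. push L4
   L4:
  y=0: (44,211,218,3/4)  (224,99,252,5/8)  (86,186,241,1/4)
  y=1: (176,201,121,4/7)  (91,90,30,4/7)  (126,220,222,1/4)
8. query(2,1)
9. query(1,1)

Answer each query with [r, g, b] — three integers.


query (2,1) [L1,L2,L3] — begin 0,0,0
after L1 α=3/4: [108, 375/2, 21/2]
after L2 α=2/3: [532/3, 635/6, 103/2]
after L3 α=1/2: [275/3, 1421/12, 565/4]
rounded: [92, 118, 141]

query (1,1) [L1,L2,L3] — begin 0,0,0
L1 α=0: [0, 0, 0]
L2 α=3/8: [375/4, 66, 3]
L3 α=3/4: [1071/16, 36, 141/2]
→ [67, 36, 70]

at x=0,y=1 over L1,L2,L3:
after L1 α=1/8: [91/4, 19/4, 103/4]
after L2 α=5/8: [2413/32, 4877/32, 3509/32]
after L3 α=1/2: [3341/64, 5101/64, 11157/64]
= [52, 80, 174]

at x=2,y=1 over L1,L2,L3,L4:
+L1 (α=3/4) → [108, 375/2, 21/2]
+L2 (α=2/3) → [532/3, 635/6, 103/2]
+L3 (α=1/2) → [275/3, 1421/12, 565/4]
+L4 (α=1/4) → [401/4, 2301/16, 2583/16]
→ [100, 144, 161]

query (1,1) [L1,L2,L3,L4] — begin 0,0,0
+L1 (α=0) → [0, 0, 0]
+L2 (α=3/8) → [375/4, 66, 3]
+L3 (α=3/4) → [1071/16, 36, 141/2]
+L4 (α=4/7) → [1291/16, 468/7, 663/14]
→ [81, 67, 47]


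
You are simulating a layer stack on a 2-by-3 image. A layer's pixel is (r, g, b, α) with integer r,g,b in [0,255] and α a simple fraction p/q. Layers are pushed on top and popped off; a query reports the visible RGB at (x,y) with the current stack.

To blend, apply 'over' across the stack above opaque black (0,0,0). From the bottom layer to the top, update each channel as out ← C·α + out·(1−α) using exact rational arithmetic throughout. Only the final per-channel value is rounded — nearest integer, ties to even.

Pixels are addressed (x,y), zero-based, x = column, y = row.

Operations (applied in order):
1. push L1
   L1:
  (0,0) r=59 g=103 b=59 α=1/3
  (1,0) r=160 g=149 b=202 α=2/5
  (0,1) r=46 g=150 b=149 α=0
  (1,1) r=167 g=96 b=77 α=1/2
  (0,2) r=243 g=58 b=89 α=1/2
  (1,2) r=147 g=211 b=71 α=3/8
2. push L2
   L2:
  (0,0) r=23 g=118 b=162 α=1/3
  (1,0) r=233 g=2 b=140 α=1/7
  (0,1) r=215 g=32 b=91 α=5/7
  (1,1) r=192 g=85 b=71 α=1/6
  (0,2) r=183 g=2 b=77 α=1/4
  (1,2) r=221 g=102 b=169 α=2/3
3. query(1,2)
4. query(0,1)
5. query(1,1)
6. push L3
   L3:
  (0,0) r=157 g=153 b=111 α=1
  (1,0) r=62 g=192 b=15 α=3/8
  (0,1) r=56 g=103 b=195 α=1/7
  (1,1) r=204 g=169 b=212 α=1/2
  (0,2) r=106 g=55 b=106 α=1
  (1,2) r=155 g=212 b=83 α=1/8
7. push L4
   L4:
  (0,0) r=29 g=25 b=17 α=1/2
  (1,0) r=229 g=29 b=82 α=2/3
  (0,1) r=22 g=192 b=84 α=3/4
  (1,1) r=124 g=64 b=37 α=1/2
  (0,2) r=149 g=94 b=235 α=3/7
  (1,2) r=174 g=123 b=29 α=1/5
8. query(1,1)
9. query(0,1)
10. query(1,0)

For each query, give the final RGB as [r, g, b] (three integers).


(1,2) stack=L1,L2; from [0,0,0]:
after L1 α=3/8: [441/8, 633/8, 213/8]
after L2 α=2/3: [3977/24, 755/8, 2917/24]
rounded: [166, 94, 122]

query (0,1) [L1,L2] — begin 0,0,0
after L1 α=0: [0, 0, 0]
after L2 α=5/7: [1075/7, 160/7, 65]
rounded: [154, 23, 65]

query (1,1) [L1,L2] — begin 0,0,0
L1 α=1/2: [167/2, 48, 77/2]
L2 α=1/6: [1219/12, 325/6, 527/12]
rounded: [102, 54, 44]

(1,1) stack=L1,L2,L3,L4; from [0,0,0]:
+L1 (α=1/2) → [167/2, 48, 77/2]
+L2 (α=1/6) → [1219/12, 325/6, 527/12]
+L3 (α=1/2) → [3667/24, 1339/12, 3071/24]
+L4 (α=1/2) → [6643/48, 2107/24, 3959/48]
rounded: [138, 88, 82]

query (0,1) [L1,L2,L3,L4] — begin 0,0,0
after L1 α=0: [0, 0, 0]
after L2 α=5/7: [1075/7, 160/7, 65]
after L3 α=1/7: [6842/49, 1681/49, 585/7]
after L4 α=3/4: [2519/49, 29905/196, 2349/28]
→ [51, 153, 84]

(1,0) stack=L1,L2,L3,L4; from [0,0,0]:
L1 α=2/5: [64, 298/5, 404/5]
L2 α=1/7: [617/7, 1798/35, 3124/35]
L3 α=3/8: [4387/56, 2915/28, 3439/56]
L4 α=2/3: [30035/168, 1513/28, 12623/168]
= [179, 54, 75]


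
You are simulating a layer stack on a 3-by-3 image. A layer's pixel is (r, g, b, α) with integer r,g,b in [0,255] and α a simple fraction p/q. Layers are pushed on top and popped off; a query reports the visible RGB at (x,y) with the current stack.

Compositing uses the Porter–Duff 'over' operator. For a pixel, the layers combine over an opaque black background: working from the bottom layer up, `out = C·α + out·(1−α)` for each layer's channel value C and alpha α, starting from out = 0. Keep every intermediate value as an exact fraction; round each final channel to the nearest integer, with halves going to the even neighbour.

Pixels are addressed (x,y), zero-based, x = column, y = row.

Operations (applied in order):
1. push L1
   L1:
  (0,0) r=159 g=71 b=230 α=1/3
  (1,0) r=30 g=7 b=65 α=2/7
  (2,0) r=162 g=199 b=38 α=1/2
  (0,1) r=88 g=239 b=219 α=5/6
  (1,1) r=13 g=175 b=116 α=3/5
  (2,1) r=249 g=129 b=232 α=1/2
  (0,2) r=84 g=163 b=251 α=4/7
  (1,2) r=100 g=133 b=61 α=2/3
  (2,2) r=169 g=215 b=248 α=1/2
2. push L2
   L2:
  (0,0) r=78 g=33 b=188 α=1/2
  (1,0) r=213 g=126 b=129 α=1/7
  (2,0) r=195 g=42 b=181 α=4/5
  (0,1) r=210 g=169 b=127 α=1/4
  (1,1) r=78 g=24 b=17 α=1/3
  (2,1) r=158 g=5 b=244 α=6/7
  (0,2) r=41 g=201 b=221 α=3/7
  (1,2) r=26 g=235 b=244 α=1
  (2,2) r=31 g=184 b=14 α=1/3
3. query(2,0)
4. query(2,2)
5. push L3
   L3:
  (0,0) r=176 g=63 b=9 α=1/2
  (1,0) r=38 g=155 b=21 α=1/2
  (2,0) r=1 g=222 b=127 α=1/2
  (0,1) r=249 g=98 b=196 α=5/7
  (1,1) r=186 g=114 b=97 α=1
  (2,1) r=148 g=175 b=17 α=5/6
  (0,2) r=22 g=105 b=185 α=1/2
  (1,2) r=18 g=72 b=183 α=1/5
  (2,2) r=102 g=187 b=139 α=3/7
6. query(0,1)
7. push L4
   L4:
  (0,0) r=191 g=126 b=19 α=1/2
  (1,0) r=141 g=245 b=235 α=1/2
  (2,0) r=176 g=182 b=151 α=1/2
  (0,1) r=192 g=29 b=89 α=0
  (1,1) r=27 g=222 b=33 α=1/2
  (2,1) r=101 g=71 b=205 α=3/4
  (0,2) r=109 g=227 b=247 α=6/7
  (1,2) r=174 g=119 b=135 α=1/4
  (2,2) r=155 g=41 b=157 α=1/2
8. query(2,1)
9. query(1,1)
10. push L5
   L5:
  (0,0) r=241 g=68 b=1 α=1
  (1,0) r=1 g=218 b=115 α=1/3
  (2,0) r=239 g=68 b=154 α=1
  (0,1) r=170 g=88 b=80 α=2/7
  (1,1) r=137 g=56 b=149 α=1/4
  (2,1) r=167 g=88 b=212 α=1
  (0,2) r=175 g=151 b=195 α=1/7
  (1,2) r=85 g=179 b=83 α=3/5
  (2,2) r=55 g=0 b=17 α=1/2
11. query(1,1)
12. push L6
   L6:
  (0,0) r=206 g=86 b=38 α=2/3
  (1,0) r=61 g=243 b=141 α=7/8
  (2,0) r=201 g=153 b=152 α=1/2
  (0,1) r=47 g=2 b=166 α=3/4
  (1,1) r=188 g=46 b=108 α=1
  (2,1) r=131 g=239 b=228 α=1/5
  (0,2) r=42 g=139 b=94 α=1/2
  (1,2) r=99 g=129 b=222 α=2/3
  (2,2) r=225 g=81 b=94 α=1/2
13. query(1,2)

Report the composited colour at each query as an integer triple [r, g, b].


query (2,0) [L1,L2] — begin 0,0,0
L1 α=1/2: [81, 199/2, 19]
L2 α=4/5: [861/5, 107/2, 743/5]
= [172, 54, 149]

(2,2) stack=L1,L2; from [0,0,0]:
after L1 α=1/2: [169/2, 215/2, 124]
after L2 α=1/3: [200/3, 133, 262/3]
→ [67, 133, 87]

query (0,1) [L1,L2,L3] — begin 0,0,0
after L1 α=5/6: [220/3, 1195/6, 365/2]
after L2 α=1/4: [215/2, 1533/8, 1349/8]
after L3 α=5/7: [1460/7, 499/4, 5269/28]
→ [209, 125, 188]

at x=2,y=1 over L1,L2,L3,L4:
+L1 (α=1/2) → [249/2, 129/2, 116]
+L2 (α=6/7) → [2145/14, 27/2, 1580/7]
+L3 (α=5/6) → [12505/84, 1777/12, 725/14]
+L4 (α=3/4) → [37957/336, 4333/48, 9335/56]
rounded: [113, 90, 167]

query (1,1) [L1,L2,L3,L4] — begin 0,0,0
+L1 (α=3/5) → [39/5, 105, 348/5]
+L2 (α=1/3) → [156/5, 78, 781/15]
+L3 (α=1) → [186, 114, 97]
+L4 (α=1/2) → [213/2, 168, 65]
rounded: [106, 168, 65]

query (1,1) [L1,L2,L3,L4,L5] — begin 0,0,0
+L1 (α=3/5) → [39/5, 105, 348/5]
+L2 (α=1/3) → [156/5, 78, 781/15]
+L3 (α=1) → [186, 114, 97]
+L4 (α=1/2) → [213/2, 168, 65]
+L5 (α=1/4) → [913/8, 140, 86]
→ [114, 140, 86]

(1,2) stack=L1,L2,L3,L4,L5,L6; from [0,0,0]:
after L1 α=2/3: [200/3, 266/3, 122/3]
after L2 α=1: [26, 235, 244]
after L3 α=1/5: [122/5, 1012/5, 1159/5]
after L4 α=1/4: [309/5, 3631/20, 1038/5]
after L5 α=3/5: [1893/25, 9001/50, 3321/25]
after L6 α=2/3: [2281/25, 21901/150, 4807/25]
= [91, 146, 192]


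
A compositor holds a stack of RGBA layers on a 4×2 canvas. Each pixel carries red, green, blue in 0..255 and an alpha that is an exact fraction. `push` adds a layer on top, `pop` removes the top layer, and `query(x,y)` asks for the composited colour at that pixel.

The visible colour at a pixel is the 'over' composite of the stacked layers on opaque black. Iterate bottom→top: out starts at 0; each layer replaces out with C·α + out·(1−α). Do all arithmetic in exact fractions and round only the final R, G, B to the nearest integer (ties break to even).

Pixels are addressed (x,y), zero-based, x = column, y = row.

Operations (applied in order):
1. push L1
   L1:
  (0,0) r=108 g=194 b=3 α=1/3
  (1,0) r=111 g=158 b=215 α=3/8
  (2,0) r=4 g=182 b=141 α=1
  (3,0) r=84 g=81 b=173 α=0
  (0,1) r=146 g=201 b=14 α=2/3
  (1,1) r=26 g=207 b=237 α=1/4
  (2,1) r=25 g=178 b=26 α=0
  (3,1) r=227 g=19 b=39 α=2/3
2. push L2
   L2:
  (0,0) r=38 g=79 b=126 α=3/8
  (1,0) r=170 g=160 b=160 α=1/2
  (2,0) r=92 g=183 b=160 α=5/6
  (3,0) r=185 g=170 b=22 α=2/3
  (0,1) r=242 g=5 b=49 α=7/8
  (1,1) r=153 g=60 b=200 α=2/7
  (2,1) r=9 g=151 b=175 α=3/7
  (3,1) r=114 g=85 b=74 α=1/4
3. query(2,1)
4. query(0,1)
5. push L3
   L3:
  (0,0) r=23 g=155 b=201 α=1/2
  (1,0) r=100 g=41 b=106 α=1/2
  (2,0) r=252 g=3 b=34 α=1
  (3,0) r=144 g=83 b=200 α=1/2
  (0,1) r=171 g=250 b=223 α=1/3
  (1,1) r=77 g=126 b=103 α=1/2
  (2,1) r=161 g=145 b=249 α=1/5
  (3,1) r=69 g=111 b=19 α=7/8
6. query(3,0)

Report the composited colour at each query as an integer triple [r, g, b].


query (2,1) [L1,L2] — begin 0,0,0
+L1 (α=0) → [0, 0, 0]
+L2 (α=3/7) → [27/7, 453/7, 75]
= [4, 65, 75]

query (0,1) [L1,L2] — begin 0,0,0
after L1 α=2/3: [292/3, 134, 28/3]
after L2 α=7/8: [2687/12, 169/8, 1057/24]
rounded: [224, 21, 44]

(3,0) stack=L1,L2,L3; from [0,0,0]:
L1 α=0: [0, 0, 0]
L2 α=2/3: [370/3, 340/3, 44/3]
L3 α=1/2: [401/3, 589/6, 322/3]
= [134, 98, 107]


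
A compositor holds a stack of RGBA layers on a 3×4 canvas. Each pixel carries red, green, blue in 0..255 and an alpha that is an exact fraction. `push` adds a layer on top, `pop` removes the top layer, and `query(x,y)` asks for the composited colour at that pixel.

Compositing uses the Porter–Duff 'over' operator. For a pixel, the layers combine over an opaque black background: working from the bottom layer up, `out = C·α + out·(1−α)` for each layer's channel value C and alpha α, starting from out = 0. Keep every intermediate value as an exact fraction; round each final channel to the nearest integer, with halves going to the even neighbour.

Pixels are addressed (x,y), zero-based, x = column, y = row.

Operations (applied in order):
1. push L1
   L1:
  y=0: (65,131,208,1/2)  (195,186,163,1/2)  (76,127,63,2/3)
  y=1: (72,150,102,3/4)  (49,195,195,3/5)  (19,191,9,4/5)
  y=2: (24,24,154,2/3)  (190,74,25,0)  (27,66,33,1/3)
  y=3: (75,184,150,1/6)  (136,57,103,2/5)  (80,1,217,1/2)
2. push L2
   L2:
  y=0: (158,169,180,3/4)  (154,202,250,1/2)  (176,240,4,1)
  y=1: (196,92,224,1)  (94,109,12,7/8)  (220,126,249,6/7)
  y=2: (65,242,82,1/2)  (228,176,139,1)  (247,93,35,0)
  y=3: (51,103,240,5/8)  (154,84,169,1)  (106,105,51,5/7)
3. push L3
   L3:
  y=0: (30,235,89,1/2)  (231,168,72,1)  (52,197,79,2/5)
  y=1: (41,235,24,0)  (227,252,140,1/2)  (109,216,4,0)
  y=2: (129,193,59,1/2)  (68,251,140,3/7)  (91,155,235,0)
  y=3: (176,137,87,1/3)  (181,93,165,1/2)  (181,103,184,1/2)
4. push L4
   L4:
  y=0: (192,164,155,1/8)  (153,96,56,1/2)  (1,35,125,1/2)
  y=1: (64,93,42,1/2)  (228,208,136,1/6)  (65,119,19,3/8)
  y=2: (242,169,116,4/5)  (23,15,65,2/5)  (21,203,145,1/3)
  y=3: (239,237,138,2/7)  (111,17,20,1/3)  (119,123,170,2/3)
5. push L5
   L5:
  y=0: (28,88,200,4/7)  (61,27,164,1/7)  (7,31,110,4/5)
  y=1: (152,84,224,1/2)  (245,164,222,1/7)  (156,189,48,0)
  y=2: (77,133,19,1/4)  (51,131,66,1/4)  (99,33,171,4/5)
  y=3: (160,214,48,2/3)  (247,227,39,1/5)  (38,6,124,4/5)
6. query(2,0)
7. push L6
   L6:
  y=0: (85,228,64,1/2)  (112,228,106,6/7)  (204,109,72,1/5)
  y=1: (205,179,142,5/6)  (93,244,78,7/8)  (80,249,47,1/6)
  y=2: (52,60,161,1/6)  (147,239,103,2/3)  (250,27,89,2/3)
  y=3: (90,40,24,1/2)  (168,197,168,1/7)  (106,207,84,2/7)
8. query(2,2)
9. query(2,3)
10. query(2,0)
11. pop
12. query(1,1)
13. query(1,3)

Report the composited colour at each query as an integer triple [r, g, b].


(2,0) stack=L1,L2,L3,L4,L5; from [0,0,0]:
after L1 α=2/3: [152/3, 254/3, 42]
after L2 α=1: [176, 240, 4]
after L3 α=2/5: [632/5, 1114/5, 34]
after L4 α=1/2: [637/10, 1289/10, 159/2]
after L5 α=4/5: [917/50, 2529/50, 1039/10]
= [18, 51, 104]

query (2,2) [L1,L2,L3,L4,L5,L6] — begin 0,0,0
after L1 α=1/3: [9, 22, 11]
after L2 α=0: [9, 22, 11]
after L3 α=0: [9, 22, 11]
after L4 α=1/3: [13, 247/3, 167/3]
after L5 α=4/5: [409/5, 643/15, 2219/15]
after L6 α=2/3: [2909/15, 1453/45, 4889/45]
rounded: [194, 32, 109]

(2,3) stack=L1,L2,L3,L4,L5,L6; from [0,0,0]:
after L1 α=1/2: [40, 1/2, 217/2]
after L2 α=5/7: [610/7, 526/7, 472/7]
after L3 α=1/2: [1877/14, 1247/14, 880/7]
after L4 α=2/3: [5209/42, 4691/42, 3260/21]
after L5 α=4/5: [11593/210, 5699/210, 13676/105]
after L6 α=2/7: [20497/294, 23087/294, 17204/147]
= [70, 79, 117]

query (2,0) [L1,L2,L3,L4,L5,L6] — begin 0,0,0
+L1 (α=2/3) → [152/3, 254/3, 42]
+L2 (α=1) → [176, 240, 4]
+L3 (α=2/5) → [632/5, 1114/5, 34]
+L4 (α=1/2) → [637/10, 1289/10, 159/2]
+L5 (α=4/5) → [917/50, 2529/50, 1039/10]
+L6 (α=1/5) → [6934/125, 7783/125, 2438/25]
rounded: [55, 62, 98]

at x=1,y=1 over L1,L2,L3,L4,L5:
L1 α=3/5: [147/5, 117, 117]
L2 α=7/8: [3437/40, 110, 201/8]
L3 α=1/2: [12517/80, 181, 1321/16]
L4 α=1/6: [16165/96, 371/2, 2927/32]
L5 α=1/7: [20085/112, 1277/7, 12333/112]
rounded: [179, 182, 110]

(1,3) stack=L1,L2,L3,L4,L5; from [0,0,0]:
+L1 (α=2/5) → [272/5, 114/5, 206/5]
+L2 (α=1) → [154, 84, 169]
+L3 (α=1/2) → [335/2, 177/2, 167]
+L4 (α=1/3) → [446/3, 194/3, 118]
+L5 (α=1/5) → [505/3, 1457/15, 511/5]
→ [168, 97, 102]


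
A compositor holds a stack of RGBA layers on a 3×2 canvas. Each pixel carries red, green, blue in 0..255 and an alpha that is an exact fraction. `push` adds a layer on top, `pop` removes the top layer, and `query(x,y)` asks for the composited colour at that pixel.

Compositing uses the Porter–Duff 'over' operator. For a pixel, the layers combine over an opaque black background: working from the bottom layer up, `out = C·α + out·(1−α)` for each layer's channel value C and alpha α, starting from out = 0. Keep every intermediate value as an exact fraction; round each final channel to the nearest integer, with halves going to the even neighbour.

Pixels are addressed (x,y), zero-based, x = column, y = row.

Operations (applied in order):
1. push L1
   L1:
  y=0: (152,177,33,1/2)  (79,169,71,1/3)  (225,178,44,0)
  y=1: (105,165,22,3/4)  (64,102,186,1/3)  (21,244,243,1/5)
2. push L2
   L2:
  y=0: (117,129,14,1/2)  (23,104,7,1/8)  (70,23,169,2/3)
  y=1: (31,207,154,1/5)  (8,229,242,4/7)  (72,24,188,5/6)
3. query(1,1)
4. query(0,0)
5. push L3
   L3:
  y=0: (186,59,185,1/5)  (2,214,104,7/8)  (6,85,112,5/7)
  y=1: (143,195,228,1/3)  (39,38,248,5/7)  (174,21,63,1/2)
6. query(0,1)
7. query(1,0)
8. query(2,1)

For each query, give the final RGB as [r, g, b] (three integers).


at x=1,y=1 over L1,L2:
+L1 (α=1/3) → [64/3, 34, 62]
+L2 (α=4/7) → [96/7, 1018/7, 1154/7]
= [14, 145, 165]

query (0,0) [L1,L2] — begin 0,0,0
+L1 (α=1/2) → [76, 177/2, 33/2]
+L2 (α=1/2) → [193/2, 435/4, 61/4]
rounded: [96, 109, 15]

at x=0,y=1 over L1,L2,L3:
after L1 α=3/4: [315/4, 495/4, 33/2]
after L2 α=1/5: [346/5, 702/5, 44]
after L3 α=1/3: [469/5, 793/5, 316/3]
= [94, 159, 105]

at x=1,y=0 over L1,L2,L3:
after L1 α=1/3: [79/3, 169/3, 71/3]
after L2 α=1/8: [311/12, 1495/24, 259/12]
after L3 α=7/8: [479/96, 37447/192, 8995/96]
= [5, 195, 94]

(2,1) stack=L1,L2,L3; from [0,0,0]:
after L1 α=1/5: [21/5, 244/5, 243/5]
after L2 α=5/6: [607/10, 422/15, 4943/30]
after L3 α=1/2: [2347/20, 737/30, 6833/60]
→ [117, 25, 114]


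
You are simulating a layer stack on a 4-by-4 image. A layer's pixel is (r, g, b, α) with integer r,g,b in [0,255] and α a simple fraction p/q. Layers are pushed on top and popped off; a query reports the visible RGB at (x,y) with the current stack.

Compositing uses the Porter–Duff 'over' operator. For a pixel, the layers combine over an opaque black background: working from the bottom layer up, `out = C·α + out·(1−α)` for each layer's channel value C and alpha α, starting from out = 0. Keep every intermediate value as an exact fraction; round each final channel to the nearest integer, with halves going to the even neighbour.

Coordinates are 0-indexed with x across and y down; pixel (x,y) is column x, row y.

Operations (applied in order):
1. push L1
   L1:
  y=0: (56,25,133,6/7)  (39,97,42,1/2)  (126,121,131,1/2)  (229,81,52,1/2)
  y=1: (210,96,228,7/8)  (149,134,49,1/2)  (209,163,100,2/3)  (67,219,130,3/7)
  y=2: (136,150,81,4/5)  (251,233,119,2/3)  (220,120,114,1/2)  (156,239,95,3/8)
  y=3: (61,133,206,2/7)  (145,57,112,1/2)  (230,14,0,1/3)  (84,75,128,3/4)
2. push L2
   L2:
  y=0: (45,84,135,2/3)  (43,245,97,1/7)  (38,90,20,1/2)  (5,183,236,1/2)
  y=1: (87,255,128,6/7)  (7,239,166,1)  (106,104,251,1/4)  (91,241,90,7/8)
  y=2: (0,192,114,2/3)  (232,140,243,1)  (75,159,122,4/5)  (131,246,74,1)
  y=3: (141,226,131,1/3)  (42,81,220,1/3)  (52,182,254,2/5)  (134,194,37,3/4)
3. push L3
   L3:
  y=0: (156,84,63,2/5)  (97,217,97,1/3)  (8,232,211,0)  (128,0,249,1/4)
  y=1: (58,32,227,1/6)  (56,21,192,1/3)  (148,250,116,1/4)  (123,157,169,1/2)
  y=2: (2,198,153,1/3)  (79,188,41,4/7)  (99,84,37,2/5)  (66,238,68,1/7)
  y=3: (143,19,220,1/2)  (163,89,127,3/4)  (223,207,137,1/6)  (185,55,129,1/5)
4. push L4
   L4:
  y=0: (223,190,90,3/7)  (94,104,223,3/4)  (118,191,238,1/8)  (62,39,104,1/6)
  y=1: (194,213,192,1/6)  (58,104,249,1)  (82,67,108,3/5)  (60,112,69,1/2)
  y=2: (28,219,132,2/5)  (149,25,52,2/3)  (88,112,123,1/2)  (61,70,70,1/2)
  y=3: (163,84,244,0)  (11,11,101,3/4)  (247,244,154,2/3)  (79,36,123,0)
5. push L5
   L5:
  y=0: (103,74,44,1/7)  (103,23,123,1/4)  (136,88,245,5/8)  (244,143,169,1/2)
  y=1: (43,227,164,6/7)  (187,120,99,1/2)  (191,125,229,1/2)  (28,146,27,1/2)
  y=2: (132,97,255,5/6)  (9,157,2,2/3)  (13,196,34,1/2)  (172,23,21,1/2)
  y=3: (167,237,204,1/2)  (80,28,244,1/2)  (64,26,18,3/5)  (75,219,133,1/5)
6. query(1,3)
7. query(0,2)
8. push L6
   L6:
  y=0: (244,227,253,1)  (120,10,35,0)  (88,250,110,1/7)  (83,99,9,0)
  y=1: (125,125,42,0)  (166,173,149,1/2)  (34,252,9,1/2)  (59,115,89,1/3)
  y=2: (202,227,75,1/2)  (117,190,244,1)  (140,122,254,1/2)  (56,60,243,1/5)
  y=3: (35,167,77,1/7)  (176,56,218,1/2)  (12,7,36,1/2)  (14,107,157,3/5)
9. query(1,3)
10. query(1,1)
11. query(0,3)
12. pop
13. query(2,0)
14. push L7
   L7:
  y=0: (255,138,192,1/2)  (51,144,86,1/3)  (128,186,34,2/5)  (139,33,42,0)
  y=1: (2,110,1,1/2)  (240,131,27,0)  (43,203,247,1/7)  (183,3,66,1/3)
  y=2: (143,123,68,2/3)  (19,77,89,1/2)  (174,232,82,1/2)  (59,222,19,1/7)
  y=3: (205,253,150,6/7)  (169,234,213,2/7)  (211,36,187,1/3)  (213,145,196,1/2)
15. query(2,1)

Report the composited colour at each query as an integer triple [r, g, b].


query (1,3) [L1,L2,L3,L4,L5] — begin 0,0,0
after L1 α=1/2: [145/2, 57/2, 56]
after L2 α=1/3: [187/3, 46, 332/3]
after L3 α=3/4: [827/6, 313/4, 1475/12]
after L4 α=3/4: [1025/24, 445/16, 5111/48]
after L5 α=1/2: [2945/48, 893/32, 16823/96]
rounded: [61, 28, 175]

query (0,2) [L1,L2,L3,L4,L5] — begin 0,0,0
L1 α=4/5: [544/5, 120, 324/5]
L2 α=2/3: [544/15, 168, 488/5]
L3 α=1/3: [1118/45, 178, 1741/15]
L4 α=2/5: [1958/75, 972/5, 3061/25]
L5 α=5/6: [25729/225, 3397/30, 17468/75]
= [114, 113, 233]

(1,3) stack=L1,L2,L3,L4,L5,L6; from [0,0,0]:
L1 α=1/2: [145/2, 57/2, 56]
L2 α=1/3: [187/3, 46, 332/3]
L3 α=3/4: [827/6, 313/4, 1475/12]
L4 α=3/4: [1025/24, 445/16, 5111/48]
L5 α=1/2: [2945/48, 893/32, 16823/96]
L6 α=1/2: [11393/96, 2685/64, 37751/192]
= [119, 42, 197]

at x=1,y=1 over L1,L2,L3,L4,L5,L6:
after L1 α=1/2: [149/2, 67, 49/2]
after L2 α=1: [7, 239, 166]
after L3 α=1/3: [70/3, 499/3, 524/3]
after L4 α=1: [58, 104, 249]
after L5 α=1/2: [245/2, 112, 174]
after L6 α=1/2: [577/4, 285/2, 323/2]
→ [144, 142, 162]

at x=0,y=3 over L1,L2,L3,L4,L5,L6:
+L1 (α=2/7) → [122/7, 38, 412/7]
+L2 (α=1/3) → [1231/21, 302/3, 1741/21]
+L3 (α=1/2) → [2117/21, 359/6, 6361/42]
+L4 (α=0) → [2117/21, 359/6, 6361/42]
+L5 (α=1/2) → [2812/21, 1781/12, 14929/84]
+L6 (α=1/7) → [5869/49, 2115/14, 16007/98]
rounded: [120, 151, 163]

(2,0) stack=L1,L2,L3,L4,L5; from [0,0,0]:
L1 α=1/2: [63, 121/2, 131/2]
L2 α=1/2: [101/2, 301/4, 171/4]
L3 α=0: [101/2, 301/4, 171/4]
L4 α=1/8: [943/16, 2871/32, 2149/32]
L5 α=5/8: [13709/128, 22693/256, 45647/256]
→ [107, 89, 178]

at x=2,y=1 over L1,L2,L3,L4,L5,L7:
+L1 (α=2/3) → [418/3, 326/3, 200/3]
+L2 (α=1/4) → [131, 215/2, 451/4]
+L3 (α=1/4) → [541/4, 1145/8, 1817/16]
+L4 (α=3/5) → [1033/10, 1949/20, 4409/40]
+L5 (α=1/2) → [2943/20, 4449/40, 13569/80]
+L7 (α=1/7) → [9259/70, 17407/140, 50587/280]
→ [132, 124, 181]


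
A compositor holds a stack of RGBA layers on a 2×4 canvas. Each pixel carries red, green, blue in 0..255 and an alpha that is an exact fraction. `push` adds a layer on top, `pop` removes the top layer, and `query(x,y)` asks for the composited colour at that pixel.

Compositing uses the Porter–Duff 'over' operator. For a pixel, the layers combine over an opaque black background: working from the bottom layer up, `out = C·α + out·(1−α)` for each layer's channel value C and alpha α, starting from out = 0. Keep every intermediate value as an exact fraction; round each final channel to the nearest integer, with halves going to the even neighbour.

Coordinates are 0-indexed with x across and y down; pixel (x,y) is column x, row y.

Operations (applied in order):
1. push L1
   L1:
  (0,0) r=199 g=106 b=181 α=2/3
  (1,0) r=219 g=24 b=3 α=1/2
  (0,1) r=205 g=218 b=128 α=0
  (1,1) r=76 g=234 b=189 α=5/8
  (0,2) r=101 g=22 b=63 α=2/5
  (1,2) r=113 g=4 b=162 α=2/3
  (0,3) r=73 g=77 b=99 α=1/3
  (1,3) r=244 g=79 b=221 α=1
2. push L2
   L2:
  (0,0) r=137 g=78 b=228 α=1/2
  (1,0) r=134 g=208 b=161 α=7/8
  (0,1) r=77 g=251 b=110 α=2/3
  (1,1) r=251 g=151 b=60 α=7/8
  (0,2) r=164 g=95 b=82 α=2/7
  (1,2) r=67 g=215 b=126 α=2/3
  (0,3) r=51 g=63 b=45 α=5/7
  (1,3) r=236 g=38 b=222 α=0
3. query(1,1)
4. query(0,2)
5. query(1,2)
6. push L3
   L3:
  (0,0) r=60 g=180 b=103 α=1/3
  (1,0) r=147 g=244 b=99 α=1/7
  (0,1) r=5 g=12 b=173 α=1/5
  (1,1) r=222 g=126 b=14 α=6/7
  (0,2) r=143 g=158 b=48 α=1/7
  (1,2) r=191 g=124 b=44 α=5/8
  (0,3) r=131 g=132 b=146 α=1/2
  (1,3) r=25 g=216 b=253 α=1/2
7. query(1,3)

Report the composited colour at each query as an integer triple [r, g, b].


query (1,1) [L1,L2] — begin 0,0,0
L1 α=5/8: [95/2, 585/4, 945/8]
L2 α=7/8: [3609/16, 4813/32, 4305/64]
= [226, 150, 67]

(0,2) stack=L1,L2; from [0,0,0]:
L1 α=2/5: [202/5, 44/5, 126/5]
L2 α=2/7: [530/7, 234/7, 290/7]
= [76, 33, 41]

at x=1,y=2 over L1,L2:
L1 α=2/3: [226/3, 8/3, 108]
L2 α=2/3: [628/9, 1298/9, 120]
= [70, 144, 120]

at x=1,y=3 over L1,L2,L3:
after L1 α=1: [244, 79, 221]
after L2 α=0: [244, 79, 221]
after L3 α=1/2: [269/2, 295/2, 237]
rounded: [134, 148, 237]


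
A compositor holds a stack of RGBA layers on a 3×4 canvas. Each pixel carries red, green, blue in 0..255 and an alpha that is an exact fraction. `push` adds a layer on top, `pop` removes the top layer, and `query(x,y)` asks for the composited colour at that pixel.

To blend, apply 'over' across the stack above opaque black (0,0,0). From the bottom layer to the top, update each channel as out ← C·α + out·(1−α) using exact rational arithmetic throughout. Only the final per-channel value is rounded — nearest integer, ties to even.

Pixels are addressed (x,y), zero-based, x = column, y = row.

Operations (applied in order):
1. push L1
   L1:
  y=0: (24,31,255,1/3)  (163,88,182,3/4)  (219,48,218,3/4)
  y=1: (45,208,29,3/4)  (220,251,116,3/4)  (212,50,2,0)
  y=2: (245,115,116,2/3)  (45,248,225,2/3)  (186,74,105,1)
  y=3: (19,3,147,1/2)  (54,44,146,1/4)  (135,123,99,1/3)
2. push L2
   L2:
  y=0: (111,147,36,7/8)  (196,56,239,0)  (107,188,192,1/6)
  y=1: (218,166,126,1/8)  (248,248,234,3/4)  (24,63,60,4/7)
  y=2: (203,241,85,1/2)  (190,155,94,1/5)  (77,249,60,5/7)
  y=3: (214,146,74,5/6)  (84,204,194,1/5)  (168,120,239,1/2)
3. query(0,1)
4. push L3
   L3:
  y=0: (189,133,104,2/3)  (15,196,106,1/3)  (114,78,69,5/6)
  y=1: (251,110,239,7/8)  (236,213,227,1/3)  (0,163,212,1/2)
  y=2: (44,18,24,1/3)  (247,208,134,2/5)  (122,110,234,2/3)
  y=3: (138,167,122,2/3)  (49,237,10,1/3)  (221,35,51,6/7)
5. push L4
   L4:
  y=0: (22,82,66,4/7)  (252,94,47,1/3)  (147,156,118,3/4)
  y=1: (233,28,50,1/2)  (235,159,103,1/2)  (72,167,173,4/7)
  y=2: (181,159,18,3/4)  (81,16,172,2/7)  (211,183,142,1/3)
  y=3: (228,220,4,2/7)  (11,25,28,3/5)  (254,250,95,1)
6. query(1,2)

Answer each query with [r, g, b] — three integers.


at x=0,y=1 over L1,L2:
after L1 α=3/4: [135/4, 156, 87/4]
after L2 α=1/8: [1817/32, 629/4, 1113/32]
= [57, 157, 35]

query (1,2) [L1,L2,L3,L4] — begin 0,0,0
L1 α=2/3: [30, 496/3, 150]
L2 α=1/5: [62, 2449/15, 694/5]
L3 α=2/5: [136, 4529/25, 3422/25]
L4 α=2/7: [842/7, 4689/35, 5142/35]
→ [120, 134, 147]


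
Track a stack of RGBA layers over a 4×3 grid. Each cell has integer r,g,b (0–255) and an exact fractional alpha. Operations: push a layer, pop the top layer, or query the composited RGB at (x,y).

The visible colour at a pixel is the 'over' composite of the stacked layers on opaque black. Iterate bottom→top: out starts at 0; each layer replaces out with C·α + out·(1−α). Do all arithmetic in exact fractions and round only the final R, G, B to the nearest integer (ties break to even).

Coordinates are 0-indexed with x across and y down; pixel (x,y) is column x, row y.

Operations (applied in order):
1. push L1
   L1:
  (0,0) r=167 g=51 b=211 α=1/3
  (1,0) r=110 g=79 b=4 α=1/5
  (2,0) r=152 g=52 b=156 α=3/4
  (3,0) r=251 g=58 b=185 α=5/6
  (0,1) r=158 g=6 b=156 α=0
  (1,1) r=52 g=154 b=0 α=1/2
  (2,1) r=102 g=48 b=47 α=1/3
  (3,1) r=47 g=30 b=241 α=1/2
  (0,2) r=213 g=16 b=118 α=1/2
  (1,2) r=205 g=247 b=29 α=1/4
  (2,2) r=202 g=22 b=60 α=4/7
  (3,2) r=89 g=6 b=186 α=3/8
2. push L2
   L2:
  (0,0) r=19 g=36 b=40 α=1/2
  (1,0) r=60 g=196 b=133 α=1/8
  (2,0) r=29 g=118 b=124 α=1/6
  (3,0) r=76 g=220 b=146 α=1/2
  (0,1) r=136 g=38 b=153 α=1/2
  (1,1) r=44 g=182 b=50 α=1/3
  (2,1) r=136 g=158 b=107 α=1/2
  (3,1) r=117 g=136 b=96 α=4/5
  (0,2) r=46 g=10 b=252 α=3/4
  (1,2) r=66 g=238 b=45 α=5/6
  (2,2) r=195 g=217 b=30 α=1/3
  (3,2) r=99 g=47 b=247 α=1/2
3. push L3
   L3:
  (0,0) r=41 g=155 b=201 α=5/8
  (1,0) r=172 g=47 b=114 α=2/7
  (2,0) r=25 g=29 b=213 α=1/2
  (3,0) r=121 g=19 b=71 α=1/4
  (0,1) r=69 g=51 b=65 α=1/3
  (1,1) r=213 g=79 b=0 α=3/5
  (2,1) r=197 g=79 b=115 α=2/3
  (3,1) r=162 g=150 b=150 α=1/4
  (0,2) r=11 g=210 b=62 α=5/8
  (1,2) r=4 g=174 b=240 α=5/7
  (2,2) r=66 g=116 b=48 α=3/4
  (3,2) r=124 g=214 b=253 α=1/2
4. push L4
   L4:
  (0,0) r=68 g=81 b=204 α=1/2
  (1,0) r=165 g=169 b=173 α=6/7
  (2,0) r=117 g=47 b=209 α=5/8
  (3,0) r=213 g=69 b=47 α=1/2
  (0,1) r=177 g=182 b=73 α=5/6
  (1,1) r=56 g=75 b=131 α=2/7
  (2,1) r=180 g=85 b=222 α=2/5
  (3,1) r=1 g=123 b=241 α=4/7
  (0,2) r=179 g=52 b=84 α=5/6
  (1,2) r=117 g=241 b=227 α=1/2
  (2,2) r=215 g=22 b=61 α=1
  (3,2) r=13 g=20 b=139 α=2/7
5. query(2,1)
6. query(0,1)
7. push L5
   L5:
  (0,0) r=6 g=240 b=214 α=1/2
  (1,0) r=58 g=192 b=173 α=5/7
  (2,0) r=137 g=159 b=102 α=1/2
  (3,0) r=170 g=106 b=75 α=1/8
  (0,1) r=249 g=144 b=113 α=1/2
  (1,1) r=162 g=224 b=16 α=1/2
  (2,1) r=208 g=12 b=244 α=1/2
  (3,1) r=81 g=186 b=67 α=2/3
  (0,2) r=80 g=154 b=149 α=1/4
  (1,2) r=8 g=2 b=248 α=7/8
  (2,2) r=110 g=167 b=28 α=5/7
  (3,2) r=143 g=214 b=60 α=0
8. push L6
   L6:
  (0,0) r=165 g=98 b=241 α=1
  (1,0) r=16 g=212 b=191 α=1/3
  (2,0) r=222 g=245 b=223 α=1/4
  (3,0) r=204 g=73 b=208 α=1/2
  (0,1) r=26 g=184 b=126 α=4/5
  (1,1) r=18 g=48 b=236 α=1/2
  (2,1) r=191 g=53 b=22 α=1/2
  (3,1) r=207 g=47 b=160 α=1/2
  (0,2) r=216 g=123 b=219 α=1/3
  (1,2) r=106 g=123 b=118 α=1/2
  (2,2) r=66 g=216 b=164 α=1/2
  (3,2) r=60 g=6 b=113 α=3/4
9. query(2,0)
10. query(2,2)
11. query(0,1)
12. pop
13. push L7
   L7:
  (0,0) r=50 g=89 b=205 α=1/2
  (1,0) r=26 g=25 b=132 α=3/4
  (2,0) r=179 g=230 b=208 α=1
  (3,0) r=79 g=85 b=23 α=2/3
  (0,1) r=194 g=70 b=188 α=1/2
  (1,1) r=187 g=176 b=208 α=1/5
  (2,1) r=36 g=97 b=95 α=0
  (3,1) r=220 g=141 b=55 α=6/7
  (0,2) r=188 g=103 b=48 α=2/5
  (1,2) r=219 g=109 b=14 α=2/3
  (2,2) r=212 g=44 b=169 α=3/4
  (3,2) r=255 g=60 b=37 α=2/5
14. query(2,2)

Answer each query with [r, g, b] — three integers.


query (2,1) [L1,L2,L3,L4] — begin 0,0,0
+L1 (α=1/3) → [34, 16, 47/3]
+L2 (α=1/2) → [85, 87, 184/3]
+L3 (α=2/3) → [479/3, 245/3, 874/9]
+L4 (α=2/5) → [839/5, 83, 2206/15]
→ [168, 83, 147]

query (0,1) [L1,L2,L3,L4] — begin 0,0,0
+L1 (α=0) → [0, 0, 0]
+L2 (α=1/2) → [68, 19, 153/2]
+L3 (α=1/3) → [205/3, 89/3, 218/3]
+L4 (α=5/6) → [1430/9, 2819/18, 1313/18]
= [159, 157, 73]

(2,0) stack=L1,L2,L3,L4,L5,L6; from [0,0,0]:
+L1 (α=3/4) → [114, 39, 117]
+L2 (α=1/6) → [599/6, 313/6, 709/6]
+L3 (α=1/2) → [749/12, 487/12, 1987/12]
+L4 (α=5/8) → [3089/32, 1427/32, 6167/32]
+L5 (α=1/2) → [7473/64, 6515/64, 9431/64]
+L6 (α=1/4) → [36627/256, 35225/256, 42565/256]
= [143, 138, 166]

(2,2) stack=L1,L2,L3,L4,L5,L6; from [0,0,0]:
+L1 (α=4/7) → [808/7, 88/7, 240/7]
+L2 (α=1/3) → [2981/21, 565/7, 230/7]
+L3 (α=3/4) → [7139/84, 3001/28, 619/14]
+L4 (α=1) → [215, 22, 61]
+L5 (α=5/7) → [140, 879/7, 262/7]
+L6 (α=1/2) → [103, 2391/14, 705/7]
rounded: [103, 171, 101]

(0,1) stack=L1,L2,L3,L4,L5,L6; from [0,0,0]:
+L1 (α=0) → [0, 0, 0]
+L2 (α=1/2) → [68, 19, 153/2]
+L3 (α=1/3) → [205/3, 89/3, 218/3]
+L4 (α=5/6) → [1430/9, 2819/18, 1313/18]
+L5 (α=1/2) → [3671/18, 5411/36, 3347/36]
+L6 (α=4/5) → [5543/90, 31907/180, 21491/180]
→ [62, 177, 119]

(2,2) stack=L1,L2,L3,L4,L5,L7; from [0,0,0]:
after L1 α=4/7: [808/7, 88/7, 240/7]
after L2 α=1/3: [2981/21, 565/7, 230/7]
after L3 α=3/4: [7139/84, 3001/28, 619/14]
after L4 α=1: [215, 22, 61]
after L5 α=5/7: [140, 879/7, 262/7]
after L7 α=3/4: [194, 1803/28, 3811/28]
→ [194, 64, 136]
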